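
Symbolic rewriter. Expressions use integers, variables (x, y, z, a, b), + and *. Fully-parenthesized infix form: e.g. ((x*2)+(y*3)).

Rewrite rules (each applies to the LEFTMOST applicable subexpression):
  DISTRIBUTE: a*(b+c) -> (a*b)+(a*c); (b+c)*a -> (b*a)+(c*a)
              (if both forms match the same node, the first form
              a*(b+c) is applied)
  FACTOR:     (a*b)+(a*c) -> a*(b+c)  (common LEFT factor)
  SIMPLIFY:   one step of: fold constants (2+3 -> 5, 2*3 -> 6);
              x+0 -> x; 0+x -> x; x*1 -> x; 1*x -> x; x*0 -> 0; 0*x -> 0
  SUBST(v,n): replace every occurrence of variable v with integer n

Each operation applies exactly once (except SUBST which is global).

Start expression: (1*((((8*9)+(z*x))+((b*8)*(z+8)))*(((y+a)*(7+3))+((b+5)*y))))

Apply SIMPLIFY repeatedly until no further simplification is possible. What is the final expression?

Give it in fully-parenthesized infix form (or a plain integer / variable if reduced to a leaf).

Start: (1*((((8*9)+(z*x))+((b*8)*(z+8)))*(((y+a)*(7+3))+((b+5)*y))))
Step 1: at root: (1*((((8*9)+(z*x))+((b*8)*(z+8)))*(((y+a)*(7+3))+((b+5)*y)))) -> ((((8*9)+(z*x))+((b*8)*(z+8)))*(((y+a)*(7+3))+((b+5)*y))); overall: (1*((((8*9)+(z*x))+((b*8)*(z+8)))*(((y+a)*(7+3))+((b+5)*y)))) -> ((((8*9)+(z*x))+((b*8)*(z+8)))*(((y+a)*(7+3))+((b+5)*y)))
Step 2: at LLL: (8*9) -> 72; overall: ((((8*9)+(z*x))+((b*8)*(z+8)))*(((y+a)*(7+3))+((b+5)*y))) -> (((72+(z*x))+((b*8)*(z+8)))*(((y+a)*(7+3))+((b+5)*y)))
Step 3: at RLR: (7+3) -> 10; overall: (((72+(z*x))+((b*8)*(z+8)))*(((y+a)*(7+3))+((b+5)*y))) -> (((72+(z*x))+((b*8)*(z+8)))*(((y+a)*10)+((b+5)*y)))
Fixed point: (((72+(z*x))+((b*8)*(z+8)))*(((y+a)*10)+((b+5)*y)))

Answer: (((72+(z*x))+((b*8)*(z+8)))*(((y+a)*10)+((b+5)*y)))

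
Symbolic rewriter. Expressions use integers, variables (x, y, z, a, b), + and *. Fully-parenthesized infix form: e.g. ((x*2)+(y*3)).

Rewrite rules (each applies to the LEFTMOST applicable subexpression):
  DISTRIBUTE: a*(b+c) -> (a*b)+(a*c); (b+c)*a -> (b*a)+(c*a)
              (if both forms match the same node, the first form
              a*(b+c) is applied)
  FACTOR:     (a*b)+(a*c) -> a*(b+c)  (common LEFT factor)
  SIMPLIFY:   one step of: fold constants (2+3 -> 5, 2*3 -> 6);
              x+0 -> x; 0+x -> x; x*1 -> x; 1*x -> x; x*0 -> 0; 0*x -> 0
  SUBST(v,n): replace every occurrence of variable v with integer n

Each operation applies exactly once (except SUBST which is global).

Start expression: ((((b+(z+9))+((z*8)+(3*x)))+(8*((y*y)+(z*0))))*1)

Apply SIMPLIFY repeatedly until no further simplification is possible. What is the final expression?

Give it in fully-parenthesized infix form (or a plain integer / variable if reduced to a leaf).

Start: ((((b+(z+9))+((z*8)+(3*x)))+(8*((y*y)+(z*0))))*1)
Step 1: at root: ((((b+(z+9))+((z*8)+(3*x)))+(8*((y*y)+(z*0))))*1) -> (((b+(z+9))+((z*8)+(3*x)))+(8*((y*y)+(z*0)))); overall: ((((b+(z+9))+((z*8)+(3*x)))+(8*((y*y)+(z*0))))*1) -> (((b+(z+9))+((z*8)+(3*x)))+(8*((y*y)+(z*0))))
Step 2: at RRR: (z*0) -> 0; overall: (((b+(z+9))+((z*8)+(3*x)))+(8*((y*y)+(z*0)))) -> (((b+(z+9))+((z*8)+(3*x)))+(8*((y*y)+0)))
Step 3: at RR: ((y*y)+0) -> (y*y); overall: (((b+(z+9))+((z*8)+(3*x)))+(8*((y*y)+0))) -> (((b+(z+9))+((z*8)+(3*x)))+(8*(y*y)))
Fixed point: (((b+(z+9))+((z*8)+(3*x)))+(8*(y*y)))

Answer: (((b+(z+9))+((z*8)+(3*x)))+(8*(y*y)))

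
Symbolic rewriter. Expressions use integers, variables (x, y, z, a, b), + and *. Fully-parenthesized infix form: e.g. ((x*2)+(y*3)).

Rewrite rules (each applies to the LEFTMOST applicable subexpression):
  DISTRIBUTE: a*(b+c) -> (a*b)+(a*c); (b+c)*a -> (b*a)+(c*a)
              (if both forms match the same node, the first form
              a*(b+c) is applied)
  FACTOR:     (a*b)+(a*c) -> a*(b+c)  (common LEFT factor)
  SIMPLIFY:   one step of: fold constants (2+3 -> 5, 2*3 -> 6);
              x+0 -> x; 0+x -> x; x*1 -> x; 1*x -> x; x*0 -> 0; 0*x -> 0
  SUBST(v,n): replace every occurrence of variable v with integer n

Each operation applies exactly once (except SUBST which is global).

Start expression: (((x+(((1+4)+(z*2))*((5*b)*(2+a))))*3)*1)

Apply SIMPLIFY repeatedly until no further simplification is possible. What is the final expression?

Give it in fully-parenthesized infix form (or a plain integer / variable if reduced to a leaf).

Start: (((x+(((1+4)+(z*2))*((5*b)*(2+a))))*3)*1)
Step 1: at root: (((x+(((1+4)+(z*2))*((5*b)*(2+a))))*3)*1) -> ((x+(((1+4)+(z*2))*((5*b)*(2+a))))*3); overall: (((x+(((1+4)+(z*2))*((5*b)*(2+a))))*3)*1) -> ((x+(((1+4)+(z*2))*((5*b)*(2+a))))*3)
Step 2: at LRLL: (1+4) -> 5; overall: ((x+(((1+4)+(z*2))*((5*b)*(2+a))))*3) -> ((x+((5+(z*2))*((5*b)*(2+a))))*3)
Fixed point: ((x+((5+(z*2))*((5*b)*(2+a))))*3)

Answer: ((x+((5+(z*2))*((5*b)*(2+a))))*3)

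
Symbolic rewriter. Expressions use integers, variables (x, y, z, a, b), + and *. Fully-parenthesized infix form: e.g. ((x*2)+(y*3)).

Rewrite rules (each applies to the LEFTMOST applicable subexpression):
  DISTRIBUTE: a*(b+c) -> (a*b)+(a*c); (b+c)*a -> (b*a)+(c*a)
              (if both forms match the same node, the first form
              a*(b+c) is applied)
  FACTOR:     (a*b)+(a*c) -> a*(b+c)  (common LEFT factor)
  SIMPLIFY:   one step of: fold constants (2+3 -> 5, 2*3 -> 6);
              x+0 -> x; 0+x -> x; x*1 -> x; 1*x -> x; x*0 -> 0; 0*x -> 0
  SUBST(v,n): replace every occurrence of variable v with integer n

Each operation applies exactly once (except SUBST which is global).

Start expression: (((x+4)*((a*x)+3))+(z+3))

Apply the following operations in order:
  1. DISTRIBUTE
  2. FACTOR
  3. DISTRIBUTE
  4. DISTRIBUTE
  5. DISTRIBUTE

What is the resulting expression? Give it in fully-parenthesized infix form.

Answer: ((((x*(a*x))+(4*(a*x)))+((x*3)+(4*3)))+(z+3))

Derivation:
Start: (((x+4)*((a*x)+3))+(z+3))
Apply DISTRIBUTE at L (target: ((x+4)*((a*x)+3))): (((x+4)*((a*x)+3))+(z+3)) -> ((((x+4)*(a*x))+((x+4)*3))+(z+3))
Apply FACTOR at L (target: (((x+4)*(a*x))+((x+4)*3))): ((((x+4)*(a*x))+((x+4)*3))+(z+3)) -> (((x+4)*((a*x)+3))+(z+3))
Apply DISTRIBUTE at L (target: ((x+4)*((a*x)+3))): (((x+4)*((a*x)+3))+(z+3)) -> ((((x+4)*(a*x))+((x+4)*3))+(z+3))
Apply DISTRIBUTE at LL (target: ((x+4)*(a*x))): ((((x+4)*(a*x))+((x+4)*3))+(z+3)) -> ((((x*(a*x))+(4*(a*x)))+((x+4)*3))+(z+3))
Apply DISTRIBUTE at LR (target: ((x+4)*3)): ((((x*(a*x))+(4*(a*x)))+((x+4)*3))+(z+3)) -> ((((x*(a*x))+(4*(a*x)))+((x*3)+(4*3)))+(z+3))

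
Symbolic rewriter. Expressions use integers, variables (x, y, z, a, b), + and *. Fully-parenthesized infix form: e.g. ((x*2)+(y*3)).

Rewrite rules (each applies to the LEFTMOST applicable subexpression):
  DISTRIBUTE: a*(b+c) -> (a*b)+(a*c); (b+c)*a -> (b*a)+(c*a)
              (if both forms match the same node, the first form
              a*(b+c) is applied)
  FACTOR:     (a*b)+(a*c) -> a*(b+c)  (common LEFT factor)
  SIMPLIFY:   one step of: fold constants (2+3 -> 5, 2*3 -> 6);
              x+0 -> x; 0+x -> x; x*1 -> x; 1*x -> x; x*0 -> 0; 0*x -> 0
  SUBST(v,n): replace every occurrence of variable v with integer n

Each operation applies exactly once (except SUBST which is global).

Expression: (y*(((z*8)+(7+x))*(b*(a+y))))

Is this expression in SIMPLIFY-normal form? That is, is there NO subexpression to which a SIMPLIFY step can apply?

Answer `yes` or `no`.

Answer: yes

Derivation:
Expression: (y*(((z*8)+(7+x))*(b*(a+y))))
Scanning for simplifiable subexpressions (pre-order)...
  at root: (y*(((z*8)+(7+x))*(b*(a+y)))) (not simplifiable)
  at R: (((z*8)+(7+x))*(b*(a+y))) (not simplifiable)
  at RL: ((z*8)+(7+x)) (not simplifiable)
  at RLL: (z*8) (not simplifiable)
  at RLR: (7+x) (not simplifiable)
  at RR: (b*(a+y)) (not simplifiable)
  at RRR: (a+y) (not simplifiable)
Result: no simplifiable subexpression found -> normal form.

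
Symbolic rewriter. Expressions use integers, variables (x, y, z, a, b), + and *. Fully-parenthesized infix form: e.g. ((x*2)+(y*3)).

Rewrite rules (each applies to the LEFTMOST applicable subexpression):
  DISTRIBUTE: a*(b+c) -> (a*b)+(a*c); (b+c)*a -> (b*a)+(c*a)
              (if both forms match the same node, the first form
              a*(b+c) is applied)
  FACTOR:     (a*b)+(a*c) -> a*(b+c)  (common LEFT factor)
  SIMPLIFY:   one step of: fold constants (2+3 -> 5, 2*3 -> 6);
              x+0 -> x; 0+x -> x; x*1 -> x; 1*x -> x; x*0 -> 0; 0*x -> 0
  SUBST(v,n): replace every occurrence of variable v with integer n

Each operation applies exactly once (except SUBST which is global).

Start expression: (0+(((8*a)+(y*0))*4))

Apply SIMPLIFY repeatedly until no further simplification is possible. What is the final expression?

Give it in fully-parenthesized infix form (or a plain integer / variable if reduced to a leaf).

Start: (0+(((8*a)+(y*0))*4))
Step 1: at root: (0+(((8*a)+(y*0))*4)) -> (((8*a)+(y*0))*4); overall: (0+(((8*a)+(y*0))*4)) -> (((8*a)+(y*0))*4)
Step 2: at LR: (y*0) -> 0; overall: (((8*a)+(y*0))*4) -> (((8*a)+0)*4)
Step 3: at L: ((8*a)+0) -> (8*a); overall: (((8*a)+0)*4) -> ((8*a)*4)
Fixed point: ((8*a)*4)

Answer: ((8*a)*4)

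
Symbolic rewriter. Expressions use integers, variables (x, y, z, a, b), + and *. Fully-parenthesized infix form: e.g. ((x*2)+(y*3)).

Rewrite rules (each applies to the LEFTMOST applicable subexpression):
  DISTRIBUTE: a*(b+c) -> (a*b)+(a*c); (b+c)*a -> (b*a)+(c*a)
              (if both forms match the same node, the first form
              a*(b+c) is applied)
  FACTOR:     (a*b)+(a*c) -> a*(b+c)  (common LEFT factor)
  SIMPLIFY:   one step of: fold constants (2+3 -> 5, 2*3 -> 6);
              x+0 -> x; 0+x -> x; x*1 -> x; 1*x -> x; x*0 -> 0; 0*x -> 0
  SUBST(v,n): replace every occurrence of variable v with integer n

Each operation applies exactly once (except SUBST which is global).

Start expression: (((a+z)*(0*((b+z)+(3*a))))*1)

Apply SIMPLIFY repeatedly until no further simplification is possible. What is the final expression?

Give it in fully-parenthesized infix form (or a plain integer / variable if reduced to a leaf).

Start: (((a+z)*(0*((b+z)+(3*a))))*1)
Step 1: at root: (((a+z)*(0*((b+z)+(3*a))))*1) -> ((a+z)*(0*((b+z)+(3*a)))); overall: (((a+z)*(0*((b+z)+(3*a))))*1) -> ((a+z)*(0*((b+z)+(3*a))))
Step 2: at R: (0*((b+z)+(3*a))) -> 0; overall: ((a+z)*(0*((b+z)+(3*a)))) -> ((a+z)*0)
Step 3: at root: ((a+z)*0) -> 0; overall: ((a+z)*0) -> 0
Fixed point: 0

Answer: 0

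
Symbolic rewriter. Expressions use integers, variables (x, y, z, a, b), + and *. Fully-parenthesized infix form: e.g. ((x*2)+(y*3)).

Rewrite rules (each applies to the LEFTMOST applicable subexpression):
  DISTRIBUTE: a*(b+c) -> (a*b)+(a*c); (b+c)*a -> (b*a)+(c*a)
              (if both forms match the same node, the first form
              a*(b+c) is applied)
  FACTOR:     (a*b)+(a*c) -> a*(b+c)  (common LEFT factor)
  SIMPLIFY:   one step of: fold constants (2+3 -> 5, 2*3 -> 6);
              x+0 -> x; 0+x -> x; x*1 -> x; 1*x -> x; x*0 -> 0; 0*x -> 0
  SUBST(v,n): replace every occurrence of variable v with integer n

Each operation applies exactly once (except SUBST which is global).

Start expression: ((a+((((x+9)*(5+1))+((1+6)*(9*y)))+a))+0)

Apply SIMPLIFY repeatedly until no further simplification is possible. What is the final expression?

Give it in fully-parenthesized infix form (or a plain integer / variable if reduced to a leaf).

Answer: (a+((((x+9)*6)+(7*(9*y)))+a))

Derivation:
Start: ((a+((((x+9)*(5+1))+((1+6)*(9*y)))+a))+0)
Step 1: at root: ((a+((((x+9)*(5+1))+((1+6)*(9*y)))+a))+0) -> (a+((((x+9)*(5+1))+((1+6)*(9*y)))+a)); overall: ((a+((((x+9)*(5+1))+((1+6)*(9*y)))+a))+0) -> (a+((((x+9)*(5+1))+((1+6)*(9*y)))+a))
Step 2: at RLLR: (5+1) -> 6; overall: (a+((((x+9)*(5+1))+((1+6)*(9*y)))+a)) -> (a+((((x+9)*6)+((1+6)*(9*y)))+a))
Step 3: at RLRL: (1+6) -> 7; overall: (a+((((x+9)*6)+((1+6)*(9*y)))+a)) -> (a+((((x+9)*6)+(7*(9*y)))+a))
Fixed point: (a+((((x+9)*6)+(7*(9*y)))+a))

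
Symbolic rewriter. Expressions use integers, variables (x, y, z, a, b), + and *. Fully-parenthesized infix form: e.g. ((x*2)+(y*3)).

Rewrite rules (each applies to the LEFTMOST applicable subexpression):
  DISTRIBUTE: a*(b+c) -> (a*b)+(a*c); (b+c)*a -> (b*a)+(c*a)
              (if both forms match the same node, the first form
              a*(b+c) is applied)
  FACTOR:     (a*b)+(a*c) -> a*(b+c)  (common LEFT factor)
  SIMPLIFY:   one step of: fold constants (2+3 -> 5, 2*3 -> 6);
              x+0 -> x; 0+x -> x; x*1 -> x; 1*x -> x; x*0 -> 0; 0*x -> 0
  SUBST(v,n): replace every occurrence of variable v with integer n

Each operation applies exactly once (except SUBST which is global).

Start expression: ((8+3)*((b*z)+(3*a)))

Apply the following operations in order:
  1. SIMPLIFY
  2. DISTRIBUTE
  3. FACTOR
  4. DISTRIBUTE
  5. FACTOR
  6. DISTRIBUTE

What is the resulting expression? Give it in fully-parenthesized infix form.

Answer: ((11*(b*z))+(11*(3*a)))

Derivation:
Start: ((8+3)*((b*z)+(3*a)))
Apply SIMPLIFY at L (target: (8+3)): ((8+3)*((b*z)+(3*a))) -> (11*((b*z)+(3*a)))
Apply DISTRIBUTE at root (target: (11*((b*z)+(3*a)))): (11*((b*z)+(3*a))) -> ((11*(b*z))+(11*(3*a)))
Apply FACTOR at root (target: ((11*(b*z))+(11*(3*a)))): ((11*(b*z))+(11*(3*a))) -> (11*((b*z)+(3*a)))
Apply DISTRIBUTE at root (target: (11*((b*z)+(3*a)))): (11*((b*z)+(3*a))) -> ((11*(b*z))+(11*(3*a)))
Apply FACTOR at root (target: ((11*(b*z))+(11*(3*a)))): ((11*(b*z))+(11*(3*a))) -> (11*((b*z)+(3*a)))
Apply DISTRIBUTE at root (target: (11*((b*z)+(3*a)))): (11*((b*z)+(3*a))) -> ((11*(b*z))+(11*(3*a)))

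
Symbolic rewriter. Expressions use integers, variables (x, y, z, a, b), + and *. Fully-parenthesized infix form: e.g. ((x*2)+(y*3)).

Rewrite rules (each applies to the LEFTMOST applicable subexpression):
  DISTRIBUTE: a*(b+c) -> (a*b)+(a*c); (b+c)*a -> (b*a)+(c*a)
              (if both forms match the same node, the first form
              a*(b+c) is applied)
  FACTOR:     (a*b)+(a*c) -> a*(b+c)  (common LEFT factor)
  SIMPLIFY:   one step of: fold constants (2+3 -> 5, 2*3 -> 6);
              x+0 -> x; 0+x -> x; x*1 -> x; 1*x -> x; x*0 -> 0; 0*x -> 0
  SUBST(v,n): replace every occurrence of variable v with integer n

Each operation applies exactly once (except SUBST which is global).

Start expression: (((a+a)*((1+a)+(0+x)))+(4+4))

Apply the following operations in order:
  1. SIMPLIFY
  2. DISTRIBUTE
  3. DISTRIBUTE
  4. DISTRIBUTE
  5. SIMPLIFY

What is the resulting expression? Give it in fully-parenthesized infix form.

Answer: ((((a+(a*1))+((a+a)*a))+((a+a)*x))+(4+4))

Derivation:
Start: (((a+a)*((1+a)+(0+x)))+(4+4))
Apply SIMPLIFY at LRR (target: (0+x)): (((a+a)*((1+a)+(0+x)))+(4+4)) -> (((a+a)*((1+a)+x))+(4+4))
Apply DISTRIBUTE at L (target: ((a+a)*((1+a)+x))): (((a+a)*((1+a)+x))+(4+4)) -> ((((a+a)*(1+a))+((a+a)*x))+(4+4))
Apply DISTRIBUTE at LL (target: ((a+a)*(1+a))): ((((a+a)*(1+a))+((a+a)*x))+(4+4)) -> (((((a+a)*1)+((a+a)*a))+((a+a)*x))+(4+4))
Apply DISTRIBUTE at LLL (target: ((a+a)*1)): (((((a+a)*1)+((a+a)*a))+((a+a)*x))+(4+4)) -> (((((a*1)+(a*1))+((a+a)*a))+((a+a)*x))+(4+4))
Apply SIMPLIFY at LLLL (target: (a*1)): (((((a*1)+(a*1))+((a+a)*a))+((a+a)*x))+(4+4)) -> ((((a+(a*1))+((a+a)*a))+((a+a)*x))+(4+4))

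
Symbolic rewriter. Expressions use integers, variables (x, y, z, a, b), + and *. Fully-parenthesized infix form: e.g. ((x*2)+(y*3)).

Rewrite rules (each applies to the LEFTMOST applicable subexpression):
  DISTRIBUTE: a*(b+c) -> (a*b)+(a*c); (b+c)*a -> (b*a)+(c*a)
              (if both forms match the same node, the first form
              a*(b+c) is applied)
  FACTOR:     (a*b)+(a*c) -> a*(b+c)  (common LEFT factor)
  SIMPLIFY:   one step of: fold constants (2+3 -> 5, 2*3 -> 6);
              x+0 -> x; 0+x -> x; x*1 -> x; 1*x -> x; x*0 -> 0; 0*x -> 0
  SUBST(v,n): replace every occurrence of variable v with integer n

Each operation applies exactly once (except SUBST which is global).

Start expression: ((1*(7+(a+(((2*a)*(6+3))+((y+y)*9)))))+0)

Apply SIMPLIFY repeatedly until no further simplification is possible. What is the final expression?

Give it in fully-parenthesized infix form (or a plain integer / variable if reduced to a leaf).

Answer: (7+(a+(((2*a)*9)+((y+y)*9))))

Derivation:
Start: ((1*(7+(a+(((2*a)*(6+3))+((y+y)*9)))))+0)
Step 1: at root: ((1*(7+(a+(((2*a)*(6+3))+((y+y)*9)))))+0) -> (1*(7+(a+(((2*a)*(6+3))+((y+y)*9))))); overall: ((1*(7+(a+(((2*a)*(6+3))+((y+y)*9)))))+0) -> (1*(7+(a+(((2*a)*(6+3))+((y+y)*9)))))
Step 2: at root: (1*(7+(a+(((2*a)*(6+3))+((y+y)*9))))) -> (7+(a+(((2*a)*(6+3))+((y+y)*9)))); overall: (1*(7+(a+(((2*a)*(6+3))+((y+y)*9))))) -> (7+(a+(((2*a)*(6+3))+((y+y)*9))))
Step 3: at RRLR: (6+3) -> 9; overall: (7+(a+(((2*a)*(6+3))+((y+y)*9)))) -> (7+(a+(((2*a)*9)+((y+y)*9))))
Fixed point: (7+(a+(((2*a)*9)+((y+y)*9))))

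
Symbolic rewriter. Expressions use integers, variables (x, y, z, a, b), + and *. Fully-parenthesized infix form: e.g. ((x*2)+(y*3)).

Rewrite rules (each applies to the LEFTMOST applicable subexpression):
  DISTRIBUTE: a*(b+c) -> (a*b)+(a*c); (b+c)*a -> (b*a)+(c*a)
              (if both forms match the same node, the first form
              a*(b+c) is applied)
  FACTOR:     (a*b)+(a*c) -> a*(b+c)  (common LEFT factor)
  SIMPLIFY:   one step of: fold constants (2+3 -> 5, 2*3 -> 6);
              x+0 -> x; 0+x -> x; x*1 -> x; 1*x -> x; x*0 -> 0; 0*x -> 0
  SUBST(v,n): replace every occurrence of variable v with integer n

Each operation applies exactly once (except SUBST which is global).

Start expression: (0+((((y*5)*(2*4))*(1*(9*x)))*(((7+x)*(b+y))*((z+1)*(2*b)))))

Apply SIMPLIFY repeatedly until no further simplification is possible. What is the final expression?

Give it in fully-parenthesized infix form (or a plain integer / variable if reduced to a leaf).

Answer: ((((y*5)*8)*(9*x))*(((7+x)*(b+y))*((z+1)*(2*b))))

Derivation:
Start: (0+((((y*5)*(2*4))*(1*(9*x)))*(((7+x)*(b+y))*((z+1)*(2*b)))))
Step 1: at root: (0+((((y*5)*(2*4))*(1*(9*x)))*(((7+x)*(b+y))*((z+1)*(2*b))))) -> ((((y*5)*(2*4))*(1*(9*x)))*(((7+x)*(b+y))*((z+1)*(2*b)))); overall: (0+((((y*5)*(2*4))*(1*(9*x)))*(((7+x)*(b+y))*((z+1)*(2*b))))) -> ((((y*5)*(2*4))*(1*(9*x)))*(((7+x)*(b+y))*((z+1)*(2*b))))
Step 2: at LLR: (2*4) -> 8; overall: ((((y*5)*(2*4))*(1*(9*x)))*(((7+x)*(b+y))*((z+1)*(2*b)))) -> ((((y*5)*8)*(1*(9*x)))*(((7+x)*(b+y))*((z+1)*(2*b))))
Step 3: at LR: (1*(9*x)) -> (9*x); overall: ((((y*5)*8)*(1*(9*x)))*(((7+x)*(b+y))*((z+1)*(2*b)))) -> ((((y*5)*8)*(9*x))*(((7+x)*(b+y))*((z+1)*(2*b))))
Fixed point: ((((y*5)*8)*(9*x))*(((7+x)*(b+y))*((z+1)*(2*b))))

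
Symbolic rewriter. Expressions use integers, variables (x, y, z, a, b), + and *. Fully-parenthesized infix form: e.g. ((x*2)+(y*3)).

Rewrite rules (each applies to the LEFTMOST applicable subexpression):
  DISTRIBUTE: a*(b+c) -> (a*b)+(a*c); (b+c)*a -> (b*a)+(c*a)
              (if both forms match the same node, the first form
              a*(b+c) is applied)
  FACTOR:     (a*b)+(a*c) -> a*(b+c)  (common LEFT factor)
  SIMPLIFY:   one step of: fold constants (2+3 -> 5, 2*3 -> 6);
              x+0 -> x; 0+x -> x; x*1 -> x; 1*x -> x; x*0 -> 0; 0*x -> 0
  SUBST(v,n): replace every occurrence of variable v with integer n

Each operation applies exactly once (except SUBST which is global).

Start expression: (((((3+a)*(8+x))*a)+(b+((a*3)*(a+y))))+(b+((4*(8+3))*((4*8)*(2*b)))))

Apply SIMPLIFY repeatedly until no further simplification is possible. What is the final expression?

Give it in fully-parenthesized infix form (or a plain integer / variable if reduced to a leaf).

Answer: (((((3+a)*(8+x))*a)+(b+((a*3)*(a+y))))+(b+(44*(32*(2*b)))))

Derivation:
Start: (((((3+a)*(8+x))*a)+(b+((a*3)*(a+y))))+(b+((4*(8+3))*((4*8)*(2*b)))))
Step 1: at RRLR: (8+3) -> 11; overall: (((((3+a)*(8+x))*a)+(b+((a*3)*(a+y))))+(b+((4*(8+3))*((4*8)*(2*b))))) -> (((((3+a)*(8+x))*a)+(b+((a*3)*(a+y))))+(b+((4*11)*((4*8)*(2*b)))))
Step 2: at RRL: (4*11) -> 44; overall: (((((3+a)*(8+x))*a)+(b+((a*3)*(a+y))))+(b+((4*11)*((4*8)*(2*b))))) -> (((((3+a)*(8+x))*a)+(b+((a*3)*(a+y))))+(b+(44*((4*8)*(2*b)))))
Step 3: at RRRL: (4*8) -> 32; overall: (((((3+a)*(8+x))*a)+(b+((a*3)*(a+y))))+(b+(44*((4*8)*(2*b))))) -> (((((3+a)*(8+x))*a)+(b+((a*3)*(a+y))))+(b+(44*(32*(2*b)))))
Fixed point: (((((3+a)*(8+x))*a)+(b+((a*3)*(a+y))))+(b+(44*(32*(2*b)))))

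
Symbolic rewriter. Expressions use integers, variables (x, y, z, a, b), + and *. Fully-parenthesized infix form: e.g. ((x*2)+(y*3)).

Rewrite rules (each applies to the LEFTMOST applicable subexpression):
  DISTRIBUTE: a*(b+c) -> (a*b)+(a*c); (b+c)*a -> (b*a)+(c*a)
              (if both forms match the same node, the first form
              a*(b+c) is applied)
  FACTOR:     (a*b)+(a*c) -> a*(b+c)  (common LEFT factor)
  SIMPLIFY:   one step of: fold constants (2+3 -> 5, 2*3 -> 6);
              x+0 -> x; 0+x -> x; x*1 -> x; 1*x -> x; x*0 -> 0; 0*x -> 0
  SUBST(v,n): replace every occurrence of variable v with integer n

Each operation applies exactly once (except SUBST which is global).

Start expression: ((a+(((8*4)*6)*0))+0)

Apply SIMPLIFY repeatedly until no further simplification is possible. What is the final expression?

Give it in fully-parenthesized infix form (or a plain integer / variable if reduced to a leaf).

Answer: a

Derivation:
Start: ((a+(((8*4)*6)*0))+0)
Step 1: at root: ((a+(((8*4)*6)*0))+0) -> (a+(((8*4)*6)*0)); overall: ((a+(((8*4)*6)*0))+0) -> (a+(((8*4)*6)*0))
Step 2: at R: (((8*4)*6)*0) -> 0; overall: (a+(((8*4)*6)*0)) -> (a+0)
Step 3: at root: (a+0) -> a; overall: (a+0) -> a
Fixed point: a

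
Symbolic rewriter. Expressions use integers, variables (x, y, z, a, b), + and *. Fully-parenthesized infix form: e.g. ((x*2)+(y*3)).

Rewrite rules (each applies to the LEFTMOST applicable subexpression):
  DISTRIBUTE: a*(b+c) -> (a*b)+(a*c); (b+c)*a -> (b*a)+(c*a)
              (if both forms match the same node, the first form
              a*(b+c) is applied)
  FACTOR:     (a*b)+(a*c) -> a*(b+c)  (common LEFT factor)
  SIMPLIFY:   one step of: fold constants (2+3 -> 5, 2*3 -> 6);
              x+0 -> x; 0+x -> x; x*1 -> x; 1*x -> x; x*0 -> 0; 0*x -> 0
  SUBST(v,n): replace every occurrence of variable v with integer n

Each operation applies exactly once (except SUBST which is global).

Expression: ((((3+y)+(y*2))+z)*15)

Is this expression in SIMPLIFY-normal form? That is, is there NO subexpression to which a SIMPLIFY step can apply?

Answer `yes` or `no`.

Expression: ((((3+y)+(y*2))+z)*15)
Scanning for simplifiable subexpressions (pre-order)...
  at root: ((((3+y)+(y*2))+z)*15) (not simplifiable)
  at L: (((3+y)+(y*2))+z) (not simplifiable)
  at LL: ((3+y)+(y*2)) (not simplifiable)
  at LLL: (3+y) (not simplifiable)
  at LLR: (y*2) (not simplifiable)
Result: no simplifiable subexpression found -> normal form.

Answer: yes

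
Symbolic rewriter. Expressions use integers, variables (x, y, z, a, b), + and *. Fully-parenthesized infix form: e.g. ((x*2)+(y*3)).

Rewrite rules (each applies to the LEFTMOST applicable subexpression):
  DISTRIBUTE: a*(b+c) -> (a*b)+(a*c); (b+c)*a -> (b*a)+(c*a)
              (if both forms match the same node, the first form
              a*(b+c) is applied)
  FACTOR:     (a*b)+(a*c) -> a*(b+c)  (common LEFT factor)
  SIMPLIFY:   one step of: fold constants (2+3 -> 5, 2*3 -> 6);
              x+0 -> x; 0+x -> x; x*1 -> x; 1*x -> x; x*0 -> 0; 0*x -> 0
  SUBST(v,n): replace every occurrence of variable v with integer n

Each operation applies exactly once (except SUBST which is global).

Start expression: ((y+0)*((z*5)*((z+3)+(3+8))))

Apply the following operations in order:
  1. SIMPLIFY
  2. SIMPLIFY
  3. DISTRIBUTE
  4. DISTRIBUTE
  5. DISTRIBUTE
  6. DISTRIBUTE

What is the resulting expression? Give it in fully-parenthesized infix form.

Start: ((y+0)*((z*5)*((z+3)+(3+8))))
Apply SIMPLIFY at L (target: (y+0)): ((y+0)*((z*5)*((z+3)+(3+8)))) -> (y*((z*5)*((z+3)+(3+8))))
Apply SIMPLIFY at RRR (target: (3+8)): (y*((z*5)*((z+3)+(3+8)))) -> (y*((z*5)*((z+3)+11)))
Apply DISTRIBUTE at R (target: ((z*5)*((z+3)+11))): (y*((z*5)*((z+3)+11))) -> (y*(((z*5)*(z+3))+((z*5)*11)))
Apply DISTRIBUTE at root (target: (y*(((z*5)*(z+3))+((z*5)*11)))): (y*(((z*5)*(z+3))+((z*5)*11))) -> ((y*((z*5)*(z+3)))+(y*((z*5)*11)))
Apply DISTRIBUTE at LR (target: ((z*5)*(z+3))): ((y*((z*5)*(z+3)))+(y*((z*5)*11))) -> ((y*(((z*5)*z)+((z*5)*3)))+(y*((z*5)*11)))
Apply DISTRIBUTE at L (target: (y*(((z*5)*z)+((z*5)*3)))): ((y*(((z*5)*z)+((z*5)*3)))+(y*((z*5)*11))) -> (((y*((z*5)*z))+(y*((z*5)*3)))+(y*((z*5)*11)))

Answer: (((y*((z*5)*z))+(y*((z*5)*3)))+(y*((z*5)*11)))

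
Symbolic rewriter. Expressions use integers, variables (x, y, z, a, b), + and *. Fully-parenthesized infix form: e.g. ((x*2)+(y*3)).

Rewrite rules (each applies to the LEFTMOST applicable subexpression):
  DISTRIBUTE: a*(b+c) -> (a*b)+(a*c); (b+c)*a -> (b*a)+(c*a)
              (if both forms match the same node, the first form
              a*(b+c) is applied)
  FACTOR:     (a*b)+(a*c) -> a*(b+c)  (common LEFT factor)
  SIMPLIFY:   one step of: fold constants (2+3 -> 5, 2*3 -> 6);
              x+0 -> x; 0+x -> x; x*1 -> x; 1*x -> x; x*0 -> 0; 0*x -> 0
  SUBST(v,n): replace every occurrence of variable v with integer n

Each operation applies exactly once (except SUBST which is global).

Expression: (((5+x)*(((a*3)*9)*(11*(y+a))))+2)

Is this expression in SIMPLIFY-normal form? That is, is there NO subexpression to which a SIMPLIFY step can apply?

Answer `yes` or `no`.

Expression: (((5+x)*(((a*3)*9)*(11*(y+a))))+2)
Scanning for simplifiable subexpressions (pre-order)...
  at root: (((5+x)*(((a*3)*9)*(11*(y+a))))+2) (not simplifiable)
  at L: ((5+x)*(((a*3)*9)*(11*(y+a)))) (not simplifiable)
  at LL: (5+x) (not simplifiable)
  at LR: (((a*3)*9)*(11*(y+a))) (not simplifiable)
  at LRL: ((a*3)*9) (not simplifiable)
  at LRLL: (a*3) (not simplifiable)
  at LRR: (11*(y+a)) (not simplifiable)
  at LRRR: (y+a) (not simplifiable)
Result: no simplifiable subexpression found -> normal form.

Answer: yes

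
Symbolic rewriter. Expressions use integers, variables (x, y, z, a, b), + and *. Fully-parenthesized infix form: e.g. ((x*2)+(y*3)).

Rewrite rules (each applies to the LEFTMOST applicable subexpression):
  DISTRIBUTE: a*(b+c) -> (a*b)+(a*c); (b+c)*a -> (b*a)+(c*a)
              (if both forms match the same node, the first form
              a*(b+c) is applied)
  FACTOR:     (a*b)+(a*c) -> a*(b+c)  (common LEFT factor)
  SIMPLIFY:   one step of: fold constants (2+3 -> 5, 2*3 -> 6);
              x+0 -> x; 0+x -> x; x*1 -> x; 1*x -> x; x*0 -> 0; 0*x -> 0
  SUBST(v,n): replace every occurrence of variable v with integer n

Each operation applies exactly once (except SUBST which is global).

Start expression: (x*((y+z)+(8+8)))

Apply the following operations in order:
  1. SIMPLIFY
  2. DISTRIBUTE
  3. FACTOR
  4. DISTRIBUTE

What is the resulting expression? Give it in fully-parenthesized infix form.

Answer: ((x*(y+z))+(x*16))

Derivation:
Start: (x*((y+z)+(8+8)))
Apply SIMPLIFY at RR (target: (8+8)): (x*((y+z)+(8+8))) -> (x*((y+z)+16))
Apply DISTRIBUTE at root (target: (x*((y+z)+16))): (x*((y+z)+16)) -> ((x*(y+z))+(x*16))
Apply FACTOR at root (target: ((x*(y+z))+(x*16))): ((x*(y+z))+(x*16)) -> (x*((y+z)+16))
Apply DISTRIBUTE at root (target: (x*((y+z)+16))): (x*((y+z)+16)) -> ((x*(y+z))+(x*16))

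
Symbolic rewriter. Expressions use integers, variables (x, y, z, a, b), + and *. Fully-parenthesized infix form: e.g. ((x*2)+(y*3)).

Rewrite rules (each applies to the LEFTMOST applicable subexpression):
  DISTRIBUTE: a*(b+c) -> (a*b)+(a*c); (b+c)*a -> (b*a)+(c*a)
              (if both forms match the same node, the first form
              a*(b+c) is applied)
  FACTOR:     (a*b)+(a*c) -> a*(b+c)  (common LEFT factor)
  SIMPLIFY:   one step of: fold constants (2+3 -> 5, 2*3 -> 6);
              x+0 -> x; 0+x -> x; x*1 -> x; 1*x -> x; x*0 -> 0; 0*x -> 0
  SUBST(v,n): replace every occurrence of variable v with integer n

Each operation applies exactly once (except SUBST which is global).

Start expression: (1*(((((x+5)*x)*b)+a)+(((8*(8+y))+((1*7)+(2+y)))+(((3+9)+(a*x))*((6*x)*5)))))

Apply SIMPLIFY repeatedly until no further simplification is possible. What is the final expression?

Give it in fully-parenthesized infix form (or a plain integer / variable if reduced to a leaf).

Answer: (((((x+5)*x)*b)+a)+(((8*(8+y))+(7+(2+y)))+((12+(a*x))*((6*x)*5))))

Derivation:
Start: (1*(((((x+5)*x)*b)+a)+(((8*(8+y))+((1*7)+(2+y)))+(((3+9)+(a*x))*((6*x)*5)))))
Step 1: at root: (1*(((((x+5)*x)*b)+a)+(((8*(8+y))+((1*7)+(2+y)))+(((3+9)+(a*x))*((6*x)*5))))) -> (((((x+5)*x)*b)+a)+(((8*(8+y))+((1*7)+(2+y)))+(((3+9)+(a*x))*((6*x)*5)))); overall: (1*(((((x+5)*x)*b)+a)+(((8*(8+y))+((1*7)+(2+y)))+(((3+9)+(a*x))*((6*x)*5))))) -> (((((x+5)*x)*b)+a)+(((8*(8+y))+((1*7)+(2+y)))+(((3+9)+(a*x))*((6*x)*5))))
Step 2: at RLRL: (1*7) -> 7; overall: (((((x+5)*x)*b)+a)+(((8*(8+y))+((1*7)+(2+y)))+(((3+9)+(a*x))*((6*x)*5)))) -> (((((x+5)*x)*b)+a)+(((8*(8+y))+(7+(2+y)))+(((3+9)+(a*x))*((6*x)*5))))
Step 3: at RRLL: (3+9) -> 12; overall: (((((x+5)*x)*b)+a)+(((8*(8+y))+(7+(2+y)))+(((3+9)+(a*x))*((6*x)*5)))) -> (((((x+5)*x)*b)+a)+(((8*(8+y))+(7+(2+y)))+((12+(a*x))*((6*x)*5))))
Fixed point: (((((x+5)*x)*b)+a)+(((8*(8+y))+(7+(2+y)))+((12+(a*x))*((6*x)*5))))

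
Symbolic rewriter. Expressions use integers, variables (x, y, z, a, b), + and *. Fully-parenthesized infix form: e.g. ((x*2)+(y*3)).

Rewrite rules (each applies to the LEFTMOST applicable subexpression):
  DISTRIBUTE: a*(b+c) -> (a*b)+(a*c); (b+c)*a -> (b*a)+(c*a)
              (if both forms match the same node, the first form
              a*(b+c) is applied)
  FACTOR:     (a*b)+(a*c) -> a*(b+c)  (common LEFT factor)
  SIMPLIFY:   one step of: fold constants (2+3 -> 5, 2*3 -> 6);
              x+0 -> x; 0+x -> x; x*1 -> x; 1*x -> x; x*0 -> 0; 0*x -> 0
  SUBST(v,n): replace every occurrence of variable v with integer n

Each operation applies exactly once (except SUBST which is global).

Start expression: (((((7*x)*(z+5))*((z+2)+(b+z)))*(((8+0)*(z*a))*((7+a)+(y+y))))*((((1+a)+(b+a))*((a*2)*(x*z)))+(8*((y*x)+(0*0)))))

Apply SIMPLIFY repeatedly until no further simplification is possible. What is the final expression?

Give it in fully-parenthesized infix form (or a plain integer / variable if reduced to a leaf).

Answer: (((((7*x)*(z+5))*((z+2)+(b+z)))*((8*(z*a))*((7+a)+(y+y))))*((((1+a)+(b+a))*((a*2)*(x*z)))+(8*(y*x))))

Derivation:
Start: (((((7*x)*(z+5))*((z+2)+(b+z)))*(((8+0)*(z*a))*((7+a)+(y+y))))*((((1+a)+(b+a))*((a*2)*(x*z)))+(8*((y*x)+(0*0)))))
Step 1: at LRLL: (8+0) -> 8; overall: (((((7*x)*(z+5))*((z+2)+(b+z)))*(((8+0)*(z*a))*((7+a)+(y+y))))*((((1+a)+(b+a))*((a*2)*(x*z)))+(8*((y*x)+(0*0))))) -> (((((7*x)*(z+5))*((z+2)+(b+z)))*((8*(z*a))*((7+a)+(y+y))))*((((1+a)+(b+a))*((a*2)*(x*z)))+(8*((y*x)+(0*0)))))
Step 2: at RRRR: (0*0) -> 0; overall: (((((7*x)*(z+5))*((z+2)+(b+z)))*((8*(z*a))*((7+a)+(y+y))))*((((1+a)+(b+a))*((a*2)*(x*z)))+(8*((y*x)+(0*0))))) -> (((((7*x)*(z+5))*((z+2)+(b+z)))*((8*(z*a))*((7+a)+(y+y))))*((((1+a)+(b+a))*((a*2)*(x*z)))+(8*((y*x)+0))))
Step 3: at RRR: ((y*x)+0) -> (y*x); overall: (((((7*x)*(z+5))*((z+2)+(b+z)))*((8*(z*a))*((7+a)+(y+y))))*((((1+a)+(b+a))*((a*2)*(x*z)))+(8*((y*x)+0)))) -> (((((7*x)*(z+5))*((z+2)+(b+z)))*((8*(z*a))*((7+a)+(y+y))))*((((1+a)+(b+a))*((a*2)*(x*z)))+(8*(y*x))))
Fixed point: (((((7*x)*(z+5))*((z+2)+(b+z)))*((8*(z*a))*((7+a)+(y+y))))*((((1+a)+(b+a))*((a*2)*(x*z)))+(8*(y*x))))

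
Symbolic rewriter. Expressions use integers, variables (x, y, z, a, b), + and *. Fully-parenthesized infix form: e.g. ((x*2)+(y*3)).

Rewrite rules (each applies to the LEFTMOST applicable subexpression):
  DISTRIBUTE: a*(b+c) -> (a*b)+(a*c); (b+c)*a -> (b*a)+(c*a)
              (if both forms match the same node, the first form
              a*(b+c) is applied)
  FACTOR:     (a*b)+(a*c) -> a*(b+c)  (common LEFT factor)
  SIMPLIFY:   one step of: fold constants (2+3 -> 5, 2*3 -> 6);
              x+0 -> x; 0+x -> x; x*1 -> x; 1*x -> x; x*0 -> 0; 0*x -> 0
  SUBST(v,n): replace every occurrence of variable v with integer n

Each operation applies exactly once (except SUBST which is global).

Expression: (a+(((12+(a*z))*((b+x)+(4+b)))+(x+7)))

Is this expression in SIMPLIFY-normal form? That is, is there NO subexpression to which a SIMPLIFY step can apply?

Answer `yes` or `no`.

Expression: (a+(((12+(a*z))*((b+x)+(4+b)))+(x+7)))
Scanning for simplifiable subexpressions (pre-order)...
  at root: (a+(((12+(a*z))*((b+x)+(4+b)))+(x+7))) (not simplifiable)
  at R: (((12+(a*z))*((b+x)+(4+b)))+(x+7)) (not simplifiable)
  at RL: ((12+(a*z))*((b+x)+(4+b))) (not simplifiable)
  at RLL: (12+(a*z)) (not simplifiable)
  at RLLR: (a*z) (not simplifiable)
  at RLR: ((b+x)+(4+b)) (not simplifiable)
  at RLRL: (b+x) (not simplifiable)
  at RLRR: (4+b) (not simplifiable)
  at RR: (x+7) (not simplifiable)
Result: no simplifiable subexpression found -> normal form.

Answer: yes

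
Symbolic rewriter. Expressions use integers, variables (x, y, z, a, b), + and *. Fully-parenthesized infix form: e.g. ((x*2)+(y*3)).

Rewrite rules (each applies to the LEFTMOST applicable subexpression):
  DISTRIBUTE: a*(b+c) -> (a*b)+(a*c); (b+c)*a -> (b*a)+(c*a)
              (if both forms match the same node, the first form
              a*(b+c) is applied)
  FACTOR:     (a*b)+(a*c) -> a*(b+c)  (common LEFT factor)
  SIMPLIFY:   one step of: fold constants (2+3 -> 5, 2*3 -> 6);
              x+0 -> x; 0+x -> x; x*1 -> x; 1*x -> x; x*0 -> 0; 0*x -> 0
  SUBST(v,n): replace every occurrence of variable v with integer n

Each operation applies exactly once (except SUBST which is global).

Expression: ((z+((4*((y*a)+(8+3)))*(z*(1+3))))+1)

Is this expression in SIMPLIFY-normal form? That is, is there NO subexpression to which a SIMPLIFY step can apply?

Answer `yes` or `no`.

Answer: no

Derivation:
Expression: ((z+((4*((y*a)+(8+3)))*(z*(1+3))))+1)
Scanning for simplifiable subexpressions (pre-order)...
  at root: ((z+((4*((y*a)+(8+3)))*(z*(1+3))))+1) (not simplifiable)
  at L: (z+((4*((y*a)+(8+3)))*(z*(1+3)))) (not simplifiable)
  at LR: ((4*((y*a)+(8+3)))*(z*(1+3))) (not simplifiable)
  at LRL: (4*((y*a)+(8+3))) (not simplifiable)
  at LRLR: ((y*a)+(8+3)) (not simplifiable)
  at LRLRL: (y*a) (not simplifiable)
  at LRLRR: (8+3) (SIMPLIFIABLE)
  at LRR: (z*(1+3)) (not simplifiable)
  at LRRR: (1+3) (SIMPLIFIABLE)
Found simplifiable subexpr at path LRLRR: (8+3)
One SIMPLIFY step would give: ((z+((4*((y*a)+11))*(z*(1+3))))+1)
-> NOT in normal form.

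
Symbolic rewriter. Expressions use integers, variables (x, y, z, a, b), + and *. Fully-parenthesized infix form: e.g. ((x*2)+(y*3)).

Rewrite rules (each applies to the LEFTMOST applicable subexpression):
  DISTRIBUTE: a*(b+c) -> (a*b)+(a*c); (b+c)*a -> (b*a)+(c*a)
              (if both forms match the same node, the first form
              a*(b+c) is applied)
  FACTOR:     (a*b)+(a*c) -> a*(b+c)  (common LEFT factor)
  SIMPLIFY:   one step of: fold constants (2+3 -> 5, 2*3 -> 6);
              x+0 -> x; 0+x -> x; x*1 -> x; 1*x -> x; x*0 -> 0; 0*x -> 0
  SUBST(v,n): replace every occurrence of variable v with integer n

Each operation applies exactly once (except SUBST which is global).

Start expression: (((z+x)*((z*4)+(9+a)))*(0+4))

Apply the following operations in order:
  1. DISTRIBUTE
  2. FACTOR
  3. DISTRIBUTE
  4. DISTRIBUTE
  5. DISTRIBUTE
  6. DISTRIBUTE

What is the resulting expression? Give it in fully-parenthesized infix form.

Start: (((z+x)*((z*4)+(9+a)))*(0+4))
Apply DISTRIBUTE at root (target: (((z+x)*((z*4)+(9+a)))*(0+4))): (((z+x)*((z*4)+(9+a)))*(0+4)) -> ((((z+x)*((z*4)+(9+a)))*0)+(((z+x)*((z*4)+(9+a)))*4))
Apply FACTOR at root (target: ((((z+x)*((z*4)+(9+a)))*0)+(((z+x)*((z*4)+(9+a)))*4))): ((((z+x)*((z*4)+(9+a)))*0)+(((z+x)*((z*4)+(9+a)))*4)) -> (((z+x)*((z*4)+(9+a)))*(0+4))
Apply DISTRIBUTE at root (target: (((z+x)*((z*4)+(9+a)))*(0+4))): (((z+x)*((z*4)+(9+a)))*(0+4)) -> ((((z+x)*((z*4)+(9+a)))*0)+(((z+x)*((z*4)+(9+a)))*4))
Apply DISTRIBUTE at LL (target: ((z+x)*((z*4)+(9+a)))): ((((z+x)*((z*4)+(9+a)))*0)+(((z+x)*((z*4)+(9+a)))*4)) -> (((((z+x)*(z*4))+((z+x)*(9+a)))*0)+(((z+x)*((z*4)+(9+a)))*4))
Apply DISTRIBUTE at L (target: ((((z+x)*(z*4))+((z+x)*(9+a)))*0)): (((((z+x)*(z*4))+((z+x)*(9+a)))*0)+(((z+x)*((z*4)+(9+a)))*4)) -> (((((z+x)*(z*4))*0)+(((z+x)*(9+a))*0))+(((z+x)*((z*4)+(9+a)))*4))
Apply DISTRIBUTE at LLL (target: ((z+x)*(z*4))): (((((z+x)*(z*4))*0)+(((z+x)*(9+a))*0))+(((z+x)*((z*4)+(9+a)))*4)) -> (((((z*(z*4))+(x*(z*4)))*0)+(((z+x)*(9+a))*0))+(((z+x)*((z*4)+(9+a)))*4))

Answer: (((((z*(z*4))+(x*(z*4)))*0)+(((z+x)*(9+a))*0))+(((z+x)*((z*4)+(9+a)))*4))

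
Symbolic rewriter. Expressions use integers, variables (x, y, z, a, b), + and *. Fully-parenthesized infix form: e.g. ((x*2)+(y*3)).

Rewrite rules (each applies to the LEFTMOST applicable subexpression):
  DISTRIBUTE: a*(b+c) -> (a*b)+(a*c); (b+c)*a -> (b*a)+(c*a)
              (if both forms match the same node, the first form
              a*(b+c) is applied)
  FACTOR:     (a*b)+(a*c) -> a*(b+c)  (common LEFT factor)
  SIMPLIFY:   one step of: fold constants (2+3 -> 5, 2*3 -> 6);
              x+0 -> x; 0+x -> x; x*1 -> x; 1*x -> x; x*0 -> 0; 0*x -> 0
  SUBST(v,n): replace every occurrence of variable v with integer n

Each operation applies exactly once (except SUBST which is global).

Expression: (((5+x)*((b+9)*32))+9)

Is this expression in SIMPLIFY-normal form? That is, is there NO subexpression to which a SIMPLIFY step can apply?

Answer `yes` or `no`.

Expression: (((5+x)*((b+9)*32))+9)
Scanning for simplifiable subexpressions (pre-order)...
  at root: (((5+x)*((b+9)*32))+9) (not simplifiable)
  at L: ((5+x)*((b+9)*32)) (not simplifiable)
  at LL: (5+x) (not simplifiable)
  at LR: ((b+9)*32) (not simplifiable)
  at LRL: (b+9) (not simplifiable)
Result: no simplifiable subexpression found -> normal form.

Answer: yes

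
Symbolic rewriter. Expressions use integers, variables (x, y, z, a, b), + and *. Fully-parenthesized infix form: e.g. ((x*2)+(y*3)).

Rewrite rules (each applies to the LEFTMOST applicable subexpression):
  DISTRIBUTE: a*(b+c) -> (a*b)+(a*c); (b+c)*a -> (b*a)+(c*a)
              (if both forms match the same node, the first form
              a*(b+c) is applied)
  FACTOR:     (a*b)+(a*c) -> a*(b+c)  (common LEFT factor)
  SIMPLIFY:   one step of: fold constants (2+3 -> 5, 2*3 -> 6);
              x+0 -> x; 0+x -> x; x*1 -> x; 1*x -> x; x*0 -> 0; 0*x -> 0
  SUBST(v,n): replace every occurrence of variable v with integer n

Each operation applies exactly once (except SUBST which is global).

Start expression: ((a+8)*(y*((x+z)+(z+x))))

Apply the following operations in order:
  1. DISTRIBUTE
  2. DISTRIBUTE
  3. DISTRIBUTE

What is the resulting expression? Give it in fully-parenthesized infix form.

Start: ((a+8)*(y*((x+z)+(z+x))))
Apply DISTRIBUTE at root (target: ((a+8)*(y*((x+z)+(z+x))))): ((a+8)*(y*((x+z)+(z+x)))) -> ((a*(y*((x+z)+(z+x))))+(8*(y*((x+z)+(z+x)))))
Apply DISTRIBUTE at LR (target: (y*((x+z)+(z+x)))): ((a*(y*((x+z)+(z+x))))+(8*(y*((x+z)+(z+x))))) -> ((a*((y*(x+z))+(y*(z+x))))+(8*(y*((x+z)+(z+x)))))
Apply DISTRIBUTE at L (target: (a*((y*(x+z))+(y*(z+x))))): ((a*((y*(x+z))+(y*(z+x))))+(8*(y*((x+z)+(z+x))))) -> (((a*(y*(x+z)))+(a*(y*(z+x))))+(8*(y*((x+z)+(z+x)))))

Answer: (((a*(y*(x+z)))+(a*(y*(z+x))))+(8*(y*((x+z)+(z+x)))))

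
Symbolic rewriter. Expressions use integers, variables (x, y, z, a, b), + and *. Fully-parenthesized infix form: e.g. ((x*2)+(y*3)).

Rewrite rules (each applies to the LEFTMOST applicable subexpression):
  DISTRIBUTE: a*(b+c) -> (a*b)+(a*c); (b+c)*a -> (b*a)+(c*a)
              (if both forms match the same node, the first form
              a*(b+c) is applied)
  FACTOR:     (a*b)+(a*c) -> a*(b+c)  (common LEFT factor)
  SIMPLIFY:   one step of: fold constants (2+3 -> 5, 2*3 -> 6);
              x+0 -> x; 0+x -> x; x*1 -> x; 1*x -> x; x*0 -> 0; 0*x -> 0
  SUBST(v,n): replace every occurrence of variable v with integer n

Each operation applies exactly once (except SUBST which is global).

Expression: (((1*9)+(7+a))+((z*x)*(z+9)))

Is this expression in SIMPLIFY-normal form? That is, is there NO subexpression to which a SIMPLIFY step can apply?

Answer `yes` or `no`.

Expression: (((1*9)+(7+a))+((z*x)*(z+9)))
Scanning for simplifiable subexpressions (pre-order)...
  at root: (((1*9)+(7+a))+((z*x)*(z+9))) (not simplifiable)
  at L: ((1*9)+(7+a)) (not simplifiable)
  at LL: (1*9) (SIMPLIFIABLE)
  at LR: (7+a) (not simplifiable)
  at R: ((z*x)*(z+9)) (not simplifiable)
  at RL: (z*x) (not simplifiable)
  at RR: (z+9) (not simplifiable)
Found simplifiable subexpr at path LL: (1*9)
One SIMPLIFY step would give: ((9+(7+a))+((z*x)*(z+9)))
-> NOT in normal form.

Answer: no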